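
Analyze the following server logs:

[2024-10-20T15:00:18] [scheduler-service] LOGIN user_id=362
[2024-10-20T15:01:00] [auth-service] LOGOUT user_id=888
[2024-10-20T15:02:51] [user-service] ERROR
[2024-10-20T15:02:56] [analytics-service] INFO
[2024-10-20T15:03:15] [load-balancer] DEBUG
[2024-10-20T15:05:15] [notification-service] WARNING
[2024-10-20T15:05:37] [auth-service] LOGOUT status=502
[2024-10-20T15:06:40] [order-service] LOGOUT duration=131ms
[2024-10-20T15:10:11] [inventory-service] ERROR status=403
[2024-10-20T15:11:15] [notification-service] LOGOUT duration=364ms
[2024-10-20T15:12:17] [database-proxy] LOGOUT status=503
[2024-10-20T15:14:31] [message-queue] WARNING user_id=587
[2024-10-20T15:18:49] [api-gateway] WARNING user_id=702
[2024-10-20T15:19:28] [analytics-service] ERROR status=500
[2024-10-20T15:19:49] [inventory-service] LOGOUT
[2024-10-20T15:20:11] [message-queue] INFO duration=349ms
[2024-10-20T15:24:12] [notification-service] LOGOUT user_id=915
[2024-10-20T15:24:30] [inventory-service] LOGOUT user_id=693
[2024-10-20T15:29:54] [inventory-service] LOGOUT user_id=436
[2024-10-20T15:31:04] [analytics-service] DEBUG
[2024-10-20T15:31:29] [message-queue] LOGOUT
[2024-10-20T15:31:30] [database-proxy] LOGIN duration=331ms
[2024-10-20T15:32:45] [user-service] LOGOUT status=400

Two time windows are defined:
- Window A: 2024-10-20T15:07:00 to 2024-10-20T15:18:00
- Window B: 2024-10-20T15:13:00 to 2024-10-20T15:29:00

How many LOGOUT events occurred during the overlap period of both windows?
0

To find overlap events:

1. Window A: 2024-10-20T15:07:00 to 2024-10-20T15:18:00
2. Window B: 2024-10-20T15:13:00 to 2024-10-20T15:29:00
3. Overlap period: 2024-10-20T15:13:00 to 2024-10-20T15:18:00
4. Count LOGOUT events in overlap: 0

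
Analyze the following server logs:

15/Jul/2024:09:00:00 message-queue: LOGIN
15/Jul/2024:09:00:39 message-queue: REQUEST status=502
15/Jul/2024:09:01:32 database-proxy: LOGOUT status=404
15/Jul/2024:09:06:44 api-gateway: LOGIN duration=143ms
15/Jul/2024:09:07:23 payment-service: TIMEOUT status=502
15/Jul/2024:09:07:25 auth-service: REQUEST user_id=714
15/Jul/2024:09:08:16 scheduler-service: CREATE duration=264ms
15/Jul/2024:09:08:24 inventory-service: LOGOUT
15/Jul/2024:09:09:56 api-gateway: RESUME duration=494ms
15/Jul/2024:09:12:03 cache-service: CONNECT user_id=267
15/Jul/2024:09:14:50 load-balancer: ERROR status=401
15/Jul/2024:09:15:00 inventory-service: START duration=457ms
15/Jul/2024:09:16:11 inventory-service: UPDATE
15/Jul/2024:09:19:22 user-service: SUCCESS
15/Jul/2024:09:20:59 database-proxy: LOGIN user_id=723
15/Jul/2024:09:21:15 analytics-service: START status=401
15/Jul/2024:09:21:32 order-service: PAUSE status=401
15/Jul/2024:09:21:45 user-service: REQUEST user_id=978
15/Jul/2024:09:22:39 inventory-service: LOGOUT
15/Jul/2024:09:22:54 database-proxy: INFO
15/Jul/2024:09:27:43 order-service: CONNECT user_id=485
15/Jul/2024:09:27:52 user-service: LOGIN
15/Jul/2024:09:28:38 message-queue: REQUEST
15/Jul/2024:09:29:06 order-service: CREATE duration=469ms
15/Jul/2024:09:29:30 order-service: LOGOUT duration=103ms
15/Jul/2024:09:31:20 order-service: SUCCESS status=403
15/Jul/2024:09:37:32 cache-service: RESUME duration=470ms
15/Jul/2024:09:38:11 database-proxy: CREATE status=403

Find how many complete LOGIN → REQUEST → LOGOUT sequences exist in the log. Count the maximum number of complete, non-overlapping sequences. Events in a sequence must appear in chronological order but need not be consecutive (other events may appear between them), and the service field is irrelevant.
4

To count sequences:

1. Look for pattern: LOGIN → REQUEST → LOGOUT
2. Greedily scan the log in chronological order, matching each sequence element in turn (ignoring service)
3. Each time the full pattern completes, increment the count and restart matching from the next event
4. Complete non-overlapping sequences found: 4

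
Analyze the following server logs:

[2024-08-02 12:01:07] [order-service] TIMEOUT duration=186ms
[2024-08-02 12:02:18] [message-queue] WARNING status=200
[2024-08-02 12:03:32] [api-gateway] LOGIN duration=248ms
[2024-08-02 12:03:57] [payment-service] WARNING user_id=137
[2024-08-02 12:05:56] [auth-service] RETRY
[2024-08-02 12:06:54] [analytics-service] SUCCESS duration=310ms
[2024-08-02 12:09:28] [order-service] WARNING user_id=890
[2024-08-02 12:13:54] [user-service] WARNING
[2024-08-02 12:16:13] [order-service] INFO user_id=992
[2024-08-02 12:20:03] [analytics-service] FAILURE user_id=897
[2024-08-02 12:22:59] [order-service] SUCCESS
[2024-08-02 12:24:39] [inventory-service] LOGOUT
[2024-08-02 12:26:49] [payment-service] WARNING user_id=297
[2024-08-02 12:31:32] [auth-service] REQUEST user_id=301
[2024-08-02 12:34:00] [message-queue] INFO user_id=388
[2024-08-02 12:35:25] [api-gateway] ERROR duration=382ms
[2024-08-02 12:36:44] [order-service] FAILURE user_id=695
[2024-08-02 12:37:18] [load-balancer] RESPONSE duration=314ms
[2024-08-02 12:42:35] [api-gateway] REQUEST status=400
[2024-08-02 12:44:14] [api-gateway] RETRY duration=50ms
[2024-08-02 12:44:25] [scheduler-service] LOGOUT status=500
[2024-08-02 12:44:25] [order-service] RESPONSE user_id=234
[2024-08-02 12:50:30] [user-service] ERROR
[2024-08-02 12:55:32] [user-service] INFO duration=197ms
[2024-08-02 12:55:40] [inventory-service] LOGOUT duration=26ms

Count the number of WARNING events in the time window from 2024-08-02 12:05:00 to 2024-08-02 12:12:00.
1

To count events in the time window:

1. Window boundaries: 2024-08-02 12:05:00 to 2024-08-02 12:12:00
2. Filter for WARNING events within this window
3. Count matching events: 1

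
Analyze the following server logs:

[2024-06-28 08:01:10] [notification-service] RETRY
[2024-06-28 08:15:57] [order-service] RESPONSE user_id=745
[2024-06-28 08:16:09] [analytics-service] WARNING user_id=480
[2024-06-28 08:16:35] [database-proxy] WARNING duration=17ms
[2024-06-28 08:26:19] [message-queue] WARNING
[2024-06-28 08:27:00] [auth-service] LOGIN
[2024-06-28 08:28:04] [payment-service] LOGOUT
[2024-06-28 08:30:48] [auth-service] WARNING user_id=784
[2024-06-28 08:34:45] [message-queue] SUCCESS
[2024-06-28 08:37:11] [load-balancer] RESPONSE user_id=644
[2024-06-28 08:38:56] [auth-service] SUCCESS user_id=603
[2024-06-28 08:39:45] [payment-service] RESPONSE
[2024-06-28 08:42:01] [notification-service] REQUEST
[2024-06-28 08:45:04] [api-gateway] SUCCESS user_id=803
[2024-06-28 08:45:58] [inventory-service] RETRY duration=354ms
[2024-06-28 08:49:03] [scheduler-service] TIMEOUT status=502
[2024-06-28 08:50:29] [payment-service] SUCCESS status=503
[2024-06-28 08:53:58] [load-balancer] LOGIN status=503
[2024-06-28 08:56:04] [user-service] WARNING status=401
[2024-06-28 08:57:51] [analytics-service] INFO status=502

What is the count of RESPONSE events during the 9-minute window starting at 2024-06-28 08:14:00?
1

To count events in the time window:

1. Window boundaries: 2024-06-28 08:14:00 to 2024-06-28 08:23:00
2. Filter for RESPONSE events within this window
3. Count matching events: 1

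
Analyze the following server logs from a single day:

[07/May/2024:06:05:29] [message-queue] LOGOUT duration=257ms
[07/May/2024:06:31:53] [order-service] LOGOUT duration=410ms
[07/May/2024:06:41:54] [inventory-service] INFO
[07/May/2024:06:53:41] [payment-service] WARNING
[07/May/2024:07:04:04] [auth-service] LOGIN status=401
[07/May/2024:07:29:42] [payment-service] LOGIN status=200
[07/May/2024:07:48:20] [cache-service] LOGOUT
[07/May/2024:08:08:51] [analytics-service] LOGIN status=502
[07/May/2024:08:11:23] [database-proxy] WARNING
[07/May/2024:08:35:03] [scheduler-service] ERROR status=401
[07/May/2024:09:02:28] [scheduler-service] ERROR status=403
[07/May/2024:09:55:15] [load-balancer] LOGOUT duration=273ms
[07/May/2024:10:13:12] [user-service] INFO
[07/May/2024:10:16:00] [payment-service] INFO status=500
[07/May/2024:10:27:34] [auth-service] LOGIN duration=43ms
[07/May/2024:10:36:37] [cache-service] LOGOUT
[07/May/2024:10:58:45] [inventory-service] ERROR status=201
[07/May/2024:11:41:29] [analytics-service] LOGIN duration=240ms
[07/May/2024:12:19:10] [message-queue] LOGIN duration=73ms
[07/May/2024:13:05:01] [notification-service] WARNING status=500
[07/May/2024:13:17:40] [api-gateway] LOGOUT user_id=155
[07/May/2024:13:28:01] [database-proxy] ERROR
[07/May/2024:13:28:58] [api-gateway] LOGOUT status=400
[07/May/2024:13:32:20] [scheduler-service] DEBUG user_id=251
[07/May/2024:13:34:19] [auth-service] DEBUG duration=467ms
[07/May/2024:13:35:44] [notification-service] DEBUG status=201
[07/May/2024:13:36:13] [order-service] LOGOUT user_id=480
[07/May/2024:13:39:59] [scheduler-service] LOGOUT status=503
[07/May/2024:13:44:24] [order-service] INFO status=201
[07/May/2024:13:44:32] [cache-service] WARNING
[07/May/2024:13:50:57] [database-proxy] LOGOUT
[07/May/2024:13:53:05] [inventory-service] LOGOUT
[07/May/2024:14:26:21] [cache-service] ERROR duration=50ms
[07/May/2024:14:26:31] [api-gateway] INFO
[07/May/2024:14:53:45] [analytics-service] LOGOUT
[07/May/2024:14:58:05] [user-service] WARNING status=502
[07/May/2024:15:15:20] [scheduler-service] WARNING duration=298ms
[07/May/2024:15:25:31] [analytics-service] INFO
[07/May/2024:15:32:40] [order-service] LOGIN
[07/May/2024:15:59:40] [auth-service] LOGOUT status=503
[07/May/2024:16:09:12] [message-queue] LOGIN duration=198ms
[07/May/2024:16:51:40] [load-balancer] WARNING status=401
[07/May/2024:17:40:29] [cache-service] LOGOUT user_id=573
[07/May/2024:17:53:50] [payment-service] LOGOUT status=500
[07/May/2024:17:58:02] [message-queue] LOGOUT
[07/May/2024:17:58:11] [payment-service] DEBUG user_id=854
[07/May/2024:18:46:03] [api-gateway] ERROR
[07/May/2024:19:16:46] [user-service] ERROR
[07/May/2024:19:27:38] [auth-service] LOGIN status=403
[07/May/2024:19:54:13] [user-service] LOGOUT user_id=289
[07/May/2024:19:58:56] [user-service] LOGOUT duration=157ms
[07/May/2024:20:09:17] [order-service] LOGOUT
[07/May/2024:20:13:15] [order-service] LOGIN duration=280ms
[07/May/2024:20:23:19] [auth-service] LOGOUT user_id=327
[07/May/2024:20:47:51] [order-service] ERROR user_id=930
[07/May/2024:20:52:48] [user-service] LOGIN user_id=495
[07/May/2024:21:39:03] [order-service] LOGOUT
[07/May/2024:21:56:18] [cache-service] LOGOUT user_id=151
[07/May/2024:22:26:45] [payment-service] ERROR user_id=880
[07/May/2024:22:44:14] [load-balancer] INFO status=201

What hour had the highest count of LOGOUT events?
13

To find the peak hour:

1. Group all LOGOUT events by hour
2. Count events in each hour
3. Find hour with maximum count
4. Peak hour: 13 (with 6 events)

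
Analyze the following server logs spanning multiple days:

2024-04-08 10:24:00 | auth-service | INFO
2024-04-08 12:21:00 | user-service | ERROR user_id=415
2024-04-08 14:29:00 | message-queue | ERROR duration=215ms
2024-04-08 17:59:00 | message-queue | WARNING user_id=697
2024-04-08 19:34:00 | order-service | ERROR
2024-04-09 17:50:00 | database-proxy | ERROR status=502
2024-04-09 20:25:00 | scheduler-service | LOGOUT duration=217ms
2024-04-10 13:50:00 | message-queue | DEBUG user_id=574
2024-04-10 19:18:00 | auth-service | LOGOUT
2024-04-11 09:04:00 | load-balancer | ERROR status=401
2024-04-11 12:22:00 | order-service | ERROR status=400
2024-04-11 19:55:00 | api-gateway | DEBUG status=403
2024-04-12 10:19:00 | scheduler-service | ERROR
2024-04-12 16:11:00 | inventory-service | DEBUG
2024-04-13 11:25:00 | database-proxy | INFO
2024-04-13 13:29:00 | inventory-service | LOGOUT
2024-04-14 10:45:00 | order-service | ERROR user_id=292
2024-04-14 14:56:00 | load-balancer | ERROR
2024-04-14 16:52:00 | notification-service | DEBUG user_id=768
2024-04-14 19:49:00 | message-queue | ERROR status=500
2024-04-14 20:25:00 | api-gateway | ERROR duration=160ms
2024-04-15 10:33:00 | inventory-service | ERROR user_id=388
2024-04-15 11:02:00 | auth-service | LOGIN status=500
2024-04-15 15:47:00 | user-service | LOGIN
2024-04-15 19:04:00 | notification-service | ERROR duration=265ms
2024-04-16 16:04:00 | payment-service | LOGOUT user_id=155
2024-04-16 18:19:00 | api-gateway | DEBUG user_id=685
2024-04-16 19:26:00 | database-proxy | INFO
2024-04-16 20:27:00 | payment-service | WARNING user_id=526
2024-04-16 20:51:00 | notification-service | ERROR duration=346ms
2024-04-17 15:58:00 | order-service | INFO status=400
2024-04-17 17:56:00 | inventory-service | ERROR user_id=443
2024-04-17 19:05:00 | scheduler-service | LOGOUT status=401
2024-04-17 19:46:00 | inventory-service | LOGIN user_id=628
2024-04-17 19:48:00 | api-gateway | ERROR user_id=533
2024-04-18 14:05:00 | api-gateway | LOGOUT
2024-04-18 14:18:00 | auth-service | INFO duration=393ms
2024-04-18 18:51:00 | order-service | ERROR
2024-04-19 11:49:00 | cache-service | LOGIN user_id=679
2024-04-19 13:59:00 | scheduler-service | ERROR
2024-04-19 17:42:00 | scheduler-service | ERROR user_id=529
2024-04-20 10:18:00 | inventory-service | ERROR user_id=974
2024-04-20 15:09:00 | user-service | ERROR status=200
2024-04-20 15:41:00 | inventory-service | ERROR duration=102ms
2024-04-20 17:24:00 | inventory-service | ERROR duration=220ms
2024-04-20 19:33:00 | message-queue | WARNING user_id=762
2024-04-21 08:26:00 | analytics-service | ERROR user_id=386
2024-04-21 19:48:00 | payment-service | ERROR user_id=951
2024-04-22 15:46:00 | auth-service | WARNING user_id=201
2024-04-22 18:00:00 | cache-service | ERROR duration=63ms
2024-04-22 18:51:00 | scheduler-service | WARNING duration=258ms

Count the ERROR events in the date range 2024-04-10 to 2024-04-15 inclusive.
9

To filter by date range:

1. Date range: 2024-04-10 through 2024-04-15, both dates inclusive
2. Filter for ERROR events whose date falls in this range
3. Count matching events: 9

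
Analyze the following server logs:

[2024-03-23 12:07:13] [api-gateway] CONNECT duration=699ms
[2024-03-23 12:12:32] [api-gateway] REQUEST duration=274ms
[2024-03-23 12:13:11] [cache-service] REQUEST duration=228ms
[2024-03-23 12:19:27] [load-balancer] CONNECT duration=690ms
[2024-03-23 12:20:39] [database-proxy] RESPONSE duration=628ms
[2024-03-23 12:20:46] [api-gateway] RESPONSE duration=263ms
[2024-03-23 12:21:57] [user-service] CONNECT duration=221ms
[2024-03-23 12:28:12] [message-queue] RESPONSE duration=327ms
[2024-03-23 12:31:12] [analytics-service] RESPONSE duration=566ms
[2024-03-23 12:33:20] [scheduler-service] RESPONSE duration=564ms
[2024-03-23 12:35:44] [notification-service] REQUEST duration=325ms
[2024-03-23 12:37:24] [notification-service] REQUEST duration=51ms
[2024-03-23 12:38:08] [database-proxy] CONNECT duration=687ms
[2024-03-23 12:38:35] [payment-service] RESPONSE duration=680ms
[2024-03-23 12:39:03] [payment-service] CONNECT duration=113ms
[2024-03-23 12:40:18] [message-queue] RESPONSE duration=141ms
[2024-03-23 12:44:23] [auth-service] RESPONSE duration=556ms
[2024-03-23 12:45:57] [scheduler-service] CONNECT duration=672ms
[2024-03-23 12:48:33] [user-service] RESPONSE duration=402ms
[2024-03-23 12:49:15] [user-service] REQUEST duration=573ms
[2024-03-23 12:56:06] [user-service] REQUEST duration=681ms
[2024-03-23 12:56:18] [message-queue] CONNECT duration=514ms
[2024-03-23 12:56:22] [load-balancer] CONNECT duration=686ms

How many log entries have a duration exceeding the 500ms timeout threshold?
13

To count timeouts:

1. Threshold: 500ms
2. Extract duration from each log entry
3. Count entries where duration > 500
4. Timeout count: 13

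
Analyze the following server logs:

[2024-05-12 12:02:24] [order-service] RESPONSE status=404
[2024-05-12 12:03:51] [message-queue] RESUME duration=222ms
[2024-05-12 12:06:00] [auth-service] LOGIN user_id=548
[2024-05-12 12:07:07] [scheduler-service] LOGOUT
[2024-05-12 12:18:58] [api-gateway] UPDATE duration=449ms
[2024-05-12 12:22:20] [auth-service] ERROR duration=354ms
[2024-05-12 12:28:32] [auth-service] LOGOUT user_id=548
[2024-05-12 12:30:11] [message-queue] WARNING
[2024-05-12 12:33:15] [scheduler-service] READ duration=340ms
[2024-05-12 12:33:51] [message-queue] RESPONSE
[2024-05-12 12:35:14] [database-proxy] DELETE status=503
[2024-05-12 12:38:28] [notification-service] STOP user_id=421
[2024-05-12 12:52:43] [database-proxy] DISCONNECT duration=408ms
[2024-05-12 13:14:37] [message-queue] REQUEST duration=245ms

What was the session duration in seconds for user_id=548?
1352

To calculate session duration:

1. Find LOGIN event for user_id=548: 2024-05-12 12:06:00
2. Find LOGOUT event for user_id=548: 2024-05-12 12:28:32
3. Session duration: 2024-05-12 12:28:32 - 2024-05-12 12:06:00 = 1352 seconds (22 minutes)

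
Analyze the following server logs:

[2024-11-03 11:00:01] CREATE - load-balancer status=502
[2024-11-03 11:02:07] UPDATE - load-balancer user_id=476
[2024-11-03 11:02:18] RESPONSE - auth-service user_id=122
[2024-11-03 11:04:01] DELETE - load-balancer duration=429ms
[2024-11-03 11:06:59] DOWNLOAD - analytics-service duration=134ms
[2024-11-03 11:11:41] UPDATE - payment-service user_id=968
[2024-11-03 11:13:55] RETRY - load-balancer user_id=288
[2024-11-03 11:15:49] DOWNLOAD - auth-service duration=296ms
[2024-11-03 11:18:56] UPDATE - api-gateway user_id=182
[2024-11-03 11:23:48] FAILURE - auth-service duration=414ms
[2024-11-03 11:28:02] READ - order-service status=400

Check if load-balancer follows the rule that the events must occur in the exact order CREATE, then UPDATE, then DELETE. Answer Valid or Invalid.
Valid

To validate ordering:

1. Required order: CREATE → UPDATE → DELETE
2. Rule: the events must occur in the exact order CREATE, then UPDATE, then DELETE
3. Check actual order of events for load-balancer
4. Result: Valid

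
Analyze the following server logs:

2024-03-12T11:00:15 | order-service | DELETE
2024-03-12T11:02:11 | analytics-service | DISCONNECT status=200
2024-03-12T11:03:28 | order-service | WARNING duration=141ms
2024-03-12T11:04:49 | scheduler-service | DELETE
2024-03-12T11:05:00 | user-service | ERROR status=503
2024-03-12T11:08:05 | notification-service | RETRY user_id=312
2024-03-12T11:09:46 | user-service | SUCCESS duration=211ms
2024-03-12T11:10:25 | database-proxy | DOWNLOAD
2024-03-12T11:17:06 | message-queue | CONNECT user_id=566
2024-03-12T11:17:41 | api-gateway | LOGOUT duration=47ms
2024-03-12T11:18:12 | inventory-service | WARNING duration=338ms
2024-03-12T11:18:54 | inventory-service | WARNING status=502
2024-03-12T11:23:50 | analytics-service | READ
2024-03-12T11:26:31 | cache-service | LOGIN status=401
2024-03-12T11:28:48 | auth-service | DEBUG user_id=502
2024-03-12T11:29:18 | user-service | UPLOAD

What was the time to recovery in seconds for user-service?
286

To calculate recovery time:

1. Find ERROR event for user-service: 2024-03-12T11:05:00
2. Find next SUCCESS event for user-service: 2024-03-12T11:09:46
3. Recovery time: 2024-03-12T11:09:46 - 2024-03-12T11:05:00 = 286 seconds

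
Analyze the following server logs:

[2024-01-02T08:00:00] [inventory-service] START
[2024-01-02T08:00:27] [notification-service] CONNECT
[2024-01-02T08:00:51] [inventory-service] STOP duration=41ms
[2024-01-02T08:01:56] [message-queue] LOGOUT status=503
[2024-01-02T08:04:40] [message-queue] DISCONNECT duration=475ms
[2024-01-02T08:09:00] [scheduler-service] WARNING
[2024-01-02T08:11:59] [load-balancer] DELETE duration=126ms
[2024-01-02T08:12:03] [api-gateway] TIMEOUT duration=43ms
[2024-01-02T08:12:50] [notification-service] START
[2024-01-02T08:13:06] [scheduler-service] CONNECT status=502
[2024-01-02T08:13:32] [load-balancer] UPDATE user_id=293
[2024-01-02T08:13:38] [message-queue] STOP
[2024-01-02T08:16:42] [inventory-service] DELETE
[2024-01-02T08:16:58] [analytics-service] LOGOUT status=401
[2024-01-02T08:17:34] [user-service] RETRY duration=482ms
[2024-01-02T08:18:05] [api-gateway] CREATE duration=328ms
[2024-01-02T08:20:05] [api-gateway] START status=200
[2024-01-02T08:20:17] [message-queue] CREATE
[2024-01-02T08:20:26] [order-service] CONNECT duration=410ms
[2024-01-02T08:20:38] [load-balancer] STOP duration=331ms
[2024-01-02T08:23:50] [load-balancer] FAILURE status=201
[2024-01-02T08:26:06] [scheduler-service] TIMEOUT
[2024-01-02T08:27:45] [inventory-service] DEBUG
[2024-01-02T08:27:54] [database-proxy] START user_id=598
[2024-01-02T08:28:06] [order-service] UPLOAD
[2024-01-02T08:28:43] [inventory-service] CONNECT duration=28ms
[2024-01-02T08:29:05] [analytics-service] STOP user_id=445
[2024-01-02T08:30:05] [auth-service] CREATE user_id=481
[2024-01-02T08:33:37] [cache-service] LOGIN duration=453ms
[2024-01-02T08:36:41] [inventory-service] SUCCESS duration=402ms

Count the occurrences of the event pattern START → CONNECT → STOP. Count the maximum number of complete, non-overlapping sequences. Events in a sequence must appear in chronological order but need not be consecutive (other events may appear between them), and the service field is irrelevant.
4

To count sequences:

1. Look for pattern: START → CONNECT → STOP
2. Greedily scan the log in chronological order, matching each sequence element in turn (ignoring service)
3. Each time the full pattern completes, increment the count and restart matching from the next event
4. Complete non-overlapping sequences found: 4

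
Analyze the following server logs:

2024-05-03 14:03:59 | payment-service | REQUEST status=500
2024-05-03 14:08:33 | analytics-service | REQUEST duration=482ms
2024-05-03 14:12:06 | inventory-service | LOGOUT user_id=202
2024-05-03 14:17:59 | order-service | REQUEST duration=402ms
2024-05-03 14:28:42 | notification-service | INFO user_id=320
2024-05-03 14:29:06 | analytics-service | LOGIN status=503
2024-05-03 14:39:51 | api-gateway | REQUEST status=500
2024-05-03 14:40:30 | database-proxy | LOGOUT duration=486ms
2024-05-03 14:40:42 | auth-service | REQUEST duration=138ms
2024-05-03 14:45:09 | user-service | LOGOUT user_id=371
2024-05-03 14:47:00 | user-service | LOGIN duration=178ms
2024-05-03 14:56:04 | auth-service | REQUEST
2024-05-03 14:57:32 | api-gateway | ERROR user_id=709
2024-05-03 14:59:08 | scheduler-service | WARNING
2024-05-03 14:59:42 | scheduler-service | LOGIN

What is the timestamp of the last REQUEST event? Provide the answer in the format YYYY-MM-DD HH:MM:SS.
2024-05-03 14:56:04

To find the last event:

1. Filter for all REQUEST events
2. Sort by timestamp
3. Select the last one
4. Timestamp: 2024-05-03 14:56:04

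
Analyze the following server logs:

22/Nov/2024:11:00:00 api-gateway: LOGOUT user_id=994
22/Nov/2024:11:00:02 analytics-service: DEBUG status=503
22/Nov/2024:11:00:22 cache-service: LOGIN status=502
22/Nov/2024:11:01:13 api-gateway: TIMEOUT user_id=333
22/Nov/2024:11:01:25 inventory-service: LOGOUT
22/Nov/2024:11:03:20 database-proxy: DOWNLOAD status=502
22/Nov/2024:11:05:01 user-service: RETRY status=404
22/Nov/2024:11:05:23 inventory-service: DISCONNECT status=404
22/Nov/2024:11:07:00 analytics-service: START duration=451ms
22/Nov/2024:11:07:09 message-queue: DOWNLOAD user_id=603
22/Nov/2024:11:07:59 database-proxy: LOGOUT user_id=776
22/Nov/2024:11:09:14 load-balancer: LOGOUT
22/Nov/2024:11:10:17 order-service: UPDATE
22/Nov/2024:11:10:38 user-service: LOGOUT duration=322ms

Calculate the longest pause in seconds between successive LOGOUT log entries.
394

To find the longest gap:

1. Extract all LOGOUT events in chronological order
2. Calculate time differences between consecutive events
3. Find the maximum difference
4. Longest gap: 394 seconds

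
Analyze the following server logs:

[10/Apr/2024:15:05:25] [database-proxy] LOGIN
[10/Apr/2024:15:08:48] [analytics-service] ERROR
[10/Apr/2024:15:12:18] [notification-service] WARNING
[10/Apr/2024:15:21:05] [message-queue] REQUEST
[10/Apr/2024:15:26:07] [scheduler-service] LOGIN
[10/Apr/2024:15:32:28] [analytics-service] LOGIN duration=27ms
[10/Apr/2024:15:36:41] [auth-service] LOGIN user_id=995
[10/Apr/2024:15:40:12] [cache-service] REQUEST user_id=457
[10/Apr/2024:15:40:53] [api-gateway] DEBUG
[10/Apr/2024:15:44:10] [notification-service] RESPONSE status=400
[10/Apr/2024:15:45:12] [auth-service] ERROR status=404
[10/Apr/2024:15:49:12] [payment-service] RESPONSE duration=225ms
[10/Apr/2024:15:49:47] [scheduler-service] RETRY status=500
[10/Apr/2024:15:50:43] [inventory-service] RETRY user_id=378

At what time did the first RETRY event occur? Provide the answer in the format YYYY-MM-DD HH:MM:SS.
2024-04-10 15:49:47

To find the first event:

1. Filter for all RETRY events
2. Sort by timestamp
3. Select the first one
4. Timestamp: 2024-04-10 15:49:47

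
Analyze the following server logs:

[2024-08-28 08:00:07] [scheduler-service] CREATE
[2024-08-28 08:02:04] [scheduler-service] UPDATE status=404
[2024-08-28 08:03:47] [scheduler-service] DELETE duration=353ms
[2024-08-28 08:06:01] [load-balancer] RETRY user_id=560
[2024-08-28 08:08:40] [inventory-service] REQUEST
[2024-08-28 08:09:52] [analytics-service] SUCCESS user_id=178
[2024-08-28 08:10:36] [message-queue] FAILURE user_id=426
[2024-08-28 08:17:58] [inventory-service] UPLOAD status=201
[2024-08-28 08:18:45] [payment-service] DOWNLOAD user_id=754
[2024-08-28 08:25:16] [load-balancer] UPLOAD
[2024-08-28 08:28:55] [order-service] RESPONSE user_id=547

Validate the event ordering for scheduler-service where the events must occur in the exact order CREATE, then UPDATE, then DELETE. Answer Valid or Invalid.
Valid

To validate ordering:

1. Required order: CREATE → UPDATE → DELETE
2. Rule: the events must occur in the exact order CREATE, then UPDATE, then DELETE
3. Check actual order of events for scheduler-service
4. Result: Valid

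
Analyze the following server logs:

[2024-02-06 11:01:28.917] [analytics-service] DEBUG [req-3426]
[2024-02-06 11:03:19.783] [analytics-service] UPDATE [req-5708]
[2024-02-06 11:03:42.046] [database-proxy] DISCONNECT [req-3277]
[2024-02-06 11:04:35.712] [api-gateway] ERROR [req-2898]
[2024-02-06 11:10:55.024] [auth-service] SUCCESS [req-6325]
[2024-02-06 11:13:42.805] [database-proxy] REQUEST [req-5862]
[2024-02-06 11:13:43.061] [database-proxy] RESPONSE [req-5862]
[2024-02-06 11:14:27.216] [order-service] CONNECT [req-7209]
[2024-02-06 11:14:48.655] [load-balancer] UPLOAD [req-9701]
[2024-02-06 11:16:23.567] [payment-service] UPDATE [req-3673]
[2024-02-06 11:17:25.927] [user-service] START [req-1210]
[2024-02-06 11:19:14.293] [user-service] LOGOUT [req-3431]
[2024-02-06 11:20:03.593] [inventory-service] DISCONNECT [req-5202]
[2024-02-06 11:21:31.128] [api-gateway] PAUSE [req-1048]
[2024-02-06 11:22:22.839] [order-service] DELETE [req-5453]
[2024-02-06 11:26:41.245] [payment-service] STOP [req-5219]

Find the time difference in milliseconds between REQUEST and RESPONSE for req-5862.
256

To calculate latency:

1. Find REQUEST with id req-5862: 2024-02-06 11:13:42.805
2. Find RESPONSE with id req-5862: 2024-02-06 11:13:43.061
3. Latency: 2024-02-06 11:13:43.061 - 2024-02-06 11:13:42.805 = 256ms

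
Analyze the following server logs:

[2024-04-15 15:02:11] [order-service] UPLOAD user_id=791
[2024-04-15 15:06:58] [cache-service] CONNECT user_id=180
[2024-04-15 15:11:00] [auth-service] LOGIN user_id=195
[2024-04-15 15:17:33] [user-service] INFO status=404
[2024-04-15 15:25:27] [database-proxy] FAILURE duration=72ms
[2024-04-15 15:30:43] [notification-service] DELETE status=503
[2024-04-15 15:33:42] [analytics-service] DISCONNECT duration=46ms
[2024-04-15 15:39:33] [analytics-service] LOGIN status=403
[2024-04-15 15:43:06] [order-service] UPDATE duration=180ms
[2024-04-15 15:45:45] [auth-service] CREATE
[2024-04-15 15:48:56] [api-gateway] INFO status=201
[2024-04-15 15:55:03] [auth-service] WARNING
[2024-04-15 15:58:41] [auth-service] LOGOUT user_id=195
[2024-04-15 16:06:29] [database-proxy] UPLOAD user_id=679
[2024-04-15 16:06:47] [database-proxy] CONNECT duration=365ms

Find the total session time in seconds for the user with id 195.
2861

To calculate session duration:

1. Find LOGIN event for user_id=195: 2024-04-15 15:11:00
2. Find LOGOUT event for user_id=195: 2024-04-15 15:58:41
3. Session duration: 2024-04-15 15:58:41 - 2024-04-15 15:11:00 = 2861 seconds (47 minutes)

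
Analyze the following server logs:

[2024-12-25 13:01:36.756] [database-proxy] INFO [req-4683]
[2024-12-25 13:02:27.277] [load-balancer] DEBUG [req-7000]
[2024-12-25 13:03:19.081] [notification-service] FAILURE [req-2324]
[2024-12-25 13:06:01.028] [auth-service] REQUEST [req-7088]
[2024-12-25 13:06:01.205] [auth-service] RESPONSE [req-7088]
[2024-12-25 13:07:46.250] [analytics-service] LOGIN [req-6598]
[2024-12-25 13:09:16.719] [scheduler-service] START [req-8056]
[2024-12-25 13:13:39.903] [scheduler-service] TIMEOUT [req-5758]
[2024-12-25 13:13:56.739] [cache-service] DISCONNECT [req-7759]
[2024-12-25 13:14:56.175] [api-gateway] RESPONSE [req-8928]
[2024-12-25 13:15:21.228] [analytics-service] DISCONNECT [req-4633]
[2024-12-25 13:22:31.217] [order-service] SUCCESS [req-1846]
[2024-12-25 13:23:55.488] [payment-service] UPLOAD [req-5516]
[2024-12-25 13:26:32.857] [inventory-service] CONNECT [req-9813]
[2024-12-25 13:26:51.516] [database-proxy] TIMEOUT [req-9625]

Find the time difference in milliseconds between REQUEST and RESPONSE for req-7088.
177

To calculate latency:

1. Find REQUEST with id req-7088: 2024-12-25 13:06:01.028
2. Find RESPONSE with id req-7088: 2024-12-25 13:06:01.205
3. Latency: 2024-12-25 13:06:01.205 - 2024-12-25 13:06:01.028 = 177ms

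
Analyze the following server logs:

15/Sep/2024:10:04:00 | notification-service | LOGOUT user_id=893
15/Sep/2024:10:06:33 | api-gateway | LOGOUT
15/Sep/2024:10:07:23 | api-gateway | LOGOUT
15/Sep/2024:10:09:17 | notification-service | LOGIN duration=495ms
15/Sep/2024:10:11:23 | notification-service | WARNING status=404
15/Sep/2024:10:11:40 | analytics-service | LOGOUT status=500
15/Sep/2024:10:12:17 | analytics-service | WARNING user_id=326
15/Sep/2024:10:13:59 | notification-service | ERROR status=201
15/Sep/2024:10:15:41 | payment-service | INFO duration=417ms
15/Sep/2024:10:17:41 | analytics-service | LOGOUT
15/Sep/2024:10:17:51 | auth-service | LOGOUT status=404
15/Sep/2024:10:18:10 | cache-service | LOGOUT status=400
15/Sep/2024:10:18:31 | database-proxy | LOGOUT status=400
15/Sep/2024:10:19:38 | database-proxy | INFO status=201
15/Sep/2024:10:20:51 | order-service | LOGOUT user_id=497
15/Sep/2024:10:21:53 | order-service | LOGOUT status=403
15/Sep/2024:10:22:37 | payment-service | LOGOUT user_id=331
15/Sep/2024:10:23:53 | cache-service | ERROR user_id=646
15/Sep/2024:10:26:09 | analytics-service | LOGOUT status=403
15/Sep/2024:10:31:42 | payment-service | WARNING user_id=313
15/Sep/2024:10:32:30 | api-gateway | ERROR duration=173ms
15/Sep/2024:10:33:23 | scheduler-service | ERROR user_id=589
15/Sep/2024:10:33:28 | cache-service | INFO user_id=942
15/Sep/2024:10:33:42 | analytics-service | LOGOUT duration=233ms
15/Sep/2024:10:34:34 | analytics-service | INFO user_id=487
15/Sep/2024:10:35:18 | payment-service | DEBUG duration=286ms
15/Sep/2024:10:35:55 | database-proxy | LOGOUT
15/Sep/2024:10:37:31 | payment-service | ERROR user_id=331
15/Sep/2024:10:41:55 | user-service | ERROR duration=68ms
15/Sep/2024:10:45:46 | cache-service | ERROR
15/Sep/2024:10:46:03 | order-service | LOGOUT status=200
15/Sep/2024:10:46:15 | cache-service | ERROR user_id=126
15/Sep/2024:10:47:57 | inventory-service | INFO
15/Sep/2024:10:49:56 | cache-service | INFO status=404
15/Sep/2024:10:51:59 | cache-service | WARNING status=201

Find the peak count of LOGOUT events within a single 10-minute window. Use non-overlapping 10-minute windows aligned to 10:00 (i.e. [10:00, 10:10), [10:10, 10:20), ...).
5

To find the burst window:

1. Divide the log period into non-overlapping 10-minute windows starting at 10:00
2. Count LOGOUT events in each window
3. Find the window with maximum count
4. Maximum events in a window: 5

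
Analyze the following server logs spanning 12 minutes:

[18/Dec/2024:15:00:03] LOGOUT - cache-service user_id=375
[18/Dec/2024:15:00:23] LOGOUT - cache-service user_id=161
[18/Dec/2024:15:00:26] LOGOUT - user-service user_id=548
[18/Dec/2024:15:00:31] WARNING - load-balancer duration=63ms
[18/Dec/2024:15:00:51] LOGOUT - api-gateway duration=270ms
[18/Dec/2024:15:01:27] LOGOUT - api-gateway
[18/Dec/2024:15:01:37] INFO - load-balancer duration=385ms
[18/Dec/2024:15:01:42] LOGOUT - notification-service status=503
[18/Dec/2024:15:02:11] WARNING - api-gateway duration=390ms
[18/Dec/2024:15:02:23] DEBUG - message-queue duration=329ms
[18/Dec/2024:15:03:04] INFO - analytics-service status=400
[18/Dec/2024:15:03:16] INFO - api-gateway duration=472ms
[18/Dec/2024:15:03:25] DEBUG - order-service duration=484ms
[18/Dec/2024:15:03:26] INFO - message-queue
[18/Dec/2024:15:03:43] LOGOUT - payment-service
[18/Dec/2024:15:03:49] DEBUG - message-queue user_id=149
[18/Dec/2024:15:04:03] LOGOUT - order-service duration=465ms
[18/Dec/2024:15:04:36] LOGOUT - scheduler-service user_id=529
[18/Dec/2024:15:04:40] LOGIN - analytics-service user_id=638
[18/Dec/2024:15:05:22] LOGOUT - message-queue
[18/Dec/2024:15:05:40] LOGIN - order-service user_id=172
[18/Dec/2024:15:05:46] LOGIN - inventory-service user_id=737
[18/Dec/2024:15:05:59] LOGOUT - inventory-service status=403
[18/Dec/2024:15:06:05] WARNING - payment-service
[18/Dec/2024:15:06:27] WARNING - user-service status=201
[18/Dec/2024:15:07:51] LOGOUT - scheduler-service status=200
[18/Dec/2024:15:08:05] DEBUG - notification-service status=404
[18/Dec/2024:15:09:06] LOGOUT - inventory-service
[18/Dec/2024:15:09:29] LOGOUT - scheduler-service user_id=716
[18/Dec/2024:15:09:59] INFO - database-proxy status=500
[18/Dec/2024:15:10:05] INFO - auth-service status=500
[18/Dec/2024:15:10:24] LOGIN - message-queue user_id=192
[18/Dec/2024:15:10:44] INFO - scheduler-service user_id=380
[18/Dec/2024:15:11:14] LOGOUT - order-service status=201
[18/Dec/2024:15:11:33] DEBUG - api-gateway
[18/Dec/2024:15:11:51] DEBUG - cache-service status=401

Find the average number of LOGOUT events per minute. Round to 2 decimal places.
1.25

To calculate the rate:

1. Count total LOGOUT events: 15
2. Total time period: 12 minutes
3. Rate = 15 / 12 = 1.25 events per minute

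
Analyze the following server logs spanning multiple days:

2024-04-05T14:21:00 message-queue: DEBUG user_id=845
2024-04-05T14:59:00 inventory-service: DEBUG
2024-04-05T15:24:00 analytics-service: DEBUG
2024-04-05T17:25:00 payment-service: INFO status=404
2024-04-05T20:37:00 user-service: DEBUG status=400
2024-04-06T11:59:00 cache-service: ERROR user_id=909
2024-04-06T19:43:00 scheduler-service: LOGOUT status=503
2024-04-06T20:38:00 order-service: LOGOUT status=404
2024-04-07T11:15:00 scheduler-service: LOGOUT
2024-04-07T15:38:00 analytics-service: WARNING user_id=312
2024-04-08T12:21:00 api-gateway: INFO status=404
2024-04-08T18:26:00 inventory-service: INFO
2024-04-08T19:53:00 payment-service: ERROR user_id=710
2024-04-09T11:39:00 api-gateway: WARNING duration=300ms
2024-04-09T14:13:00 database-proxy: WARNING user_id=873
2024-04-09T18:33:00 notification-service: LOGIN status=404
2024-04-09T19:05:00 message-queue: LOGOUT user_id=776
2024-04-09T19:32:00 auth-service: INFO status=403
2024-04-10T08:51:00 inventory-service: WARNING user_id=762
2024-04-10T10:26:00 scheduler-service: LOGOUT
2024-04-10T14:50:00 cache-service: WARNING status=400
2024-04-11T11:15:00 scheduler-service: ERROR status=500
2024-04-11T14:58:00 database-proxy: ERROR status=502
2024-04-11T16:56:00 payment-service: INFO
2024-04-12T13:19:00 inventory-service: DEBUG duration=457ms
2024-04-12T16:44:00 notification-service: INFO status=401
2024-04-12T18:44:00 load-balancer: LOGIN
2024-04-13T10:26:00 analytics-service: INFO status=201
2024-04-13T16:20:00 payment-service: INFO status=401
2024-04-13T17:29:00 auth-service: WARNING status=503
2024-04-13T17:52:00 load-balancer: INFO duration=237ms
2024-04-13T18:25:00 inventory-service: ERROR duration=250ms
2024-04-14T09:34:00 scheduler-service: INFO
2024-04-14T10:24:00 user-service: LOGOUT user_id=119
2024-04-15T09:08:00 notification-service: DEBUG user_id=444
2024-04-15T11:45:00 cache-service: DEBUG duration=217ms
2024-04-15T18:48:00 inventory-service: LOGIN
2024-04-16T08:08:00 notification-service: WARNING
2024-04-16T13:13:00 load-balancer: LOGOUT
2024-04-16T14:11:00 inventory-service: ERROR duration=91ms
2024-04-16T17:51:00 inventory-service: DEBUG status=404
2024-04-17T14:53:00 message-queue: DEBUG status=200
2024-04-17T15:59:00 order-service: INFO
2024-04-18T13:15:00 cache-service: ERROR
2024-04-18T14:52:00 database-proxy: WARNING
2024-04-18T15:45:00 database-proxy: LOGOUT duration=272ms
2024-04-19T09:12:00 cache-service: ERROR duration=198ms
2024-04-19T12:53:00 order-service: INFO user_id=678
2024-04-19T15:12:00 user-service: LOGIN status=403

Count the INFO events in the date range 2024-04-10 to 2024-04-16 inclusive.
6

To filter by date range:

1. Date range: 2024-04-10 through 2024-04-16, both dates inclusive
2. Filter for INFO events whose date falls in this range
3. Count matching events: 6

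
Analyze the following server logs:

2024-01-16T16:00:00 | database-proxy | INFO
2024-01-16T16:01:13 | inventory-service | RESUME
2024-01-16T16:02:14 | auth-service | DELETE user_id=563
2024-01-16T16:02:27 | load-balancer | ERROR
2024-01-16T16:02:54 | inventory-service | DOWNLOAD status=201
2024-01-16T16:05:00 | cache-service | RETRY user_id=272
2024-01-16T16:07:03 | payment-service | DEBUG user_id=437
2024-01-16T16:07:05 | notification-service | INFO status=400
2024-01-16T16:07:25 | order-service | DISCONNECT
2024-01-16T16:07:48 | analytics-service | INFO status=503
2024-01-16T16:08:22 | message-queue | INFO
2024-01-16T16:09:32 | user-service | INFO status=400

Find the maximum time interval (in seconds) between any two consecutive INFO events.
425

To find the longest gap:

1. Extract all INFO events in chronological order
2. Calculate time differences between consecutive events
3. Find the maximum difference
4. Longest gap: 425 seconds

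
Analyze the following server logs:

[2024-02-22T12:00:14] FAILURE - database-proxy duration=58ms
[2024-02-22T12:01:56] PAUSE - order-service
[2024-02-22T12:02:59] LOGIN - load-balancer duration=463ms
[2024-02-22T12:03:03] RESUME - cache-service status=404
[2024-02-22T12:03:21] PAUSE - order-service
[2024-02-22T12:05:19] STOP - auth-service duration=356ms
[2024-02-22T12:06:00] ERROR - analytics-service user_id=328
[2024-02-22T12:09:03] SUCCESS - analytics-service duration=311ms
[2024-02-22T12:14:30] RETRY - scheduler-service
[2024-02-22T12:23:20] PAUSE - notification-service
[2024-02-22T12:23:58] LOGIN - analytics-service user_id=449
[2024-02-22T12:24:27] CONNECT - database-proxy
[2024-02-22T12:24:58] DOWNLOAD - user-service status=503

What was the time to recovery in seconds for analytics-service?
183

To calculate recovery time:

1. Find ERROR event for analytics-service: 2024-02-22T12:06:00
2. Find next SUCCESS event for analytics-service: 2024-02-22T12:09:03
3. Recovery time: 2024-02-22T12:09:03 - 2024-02-22T12:06:00 = 183 seconds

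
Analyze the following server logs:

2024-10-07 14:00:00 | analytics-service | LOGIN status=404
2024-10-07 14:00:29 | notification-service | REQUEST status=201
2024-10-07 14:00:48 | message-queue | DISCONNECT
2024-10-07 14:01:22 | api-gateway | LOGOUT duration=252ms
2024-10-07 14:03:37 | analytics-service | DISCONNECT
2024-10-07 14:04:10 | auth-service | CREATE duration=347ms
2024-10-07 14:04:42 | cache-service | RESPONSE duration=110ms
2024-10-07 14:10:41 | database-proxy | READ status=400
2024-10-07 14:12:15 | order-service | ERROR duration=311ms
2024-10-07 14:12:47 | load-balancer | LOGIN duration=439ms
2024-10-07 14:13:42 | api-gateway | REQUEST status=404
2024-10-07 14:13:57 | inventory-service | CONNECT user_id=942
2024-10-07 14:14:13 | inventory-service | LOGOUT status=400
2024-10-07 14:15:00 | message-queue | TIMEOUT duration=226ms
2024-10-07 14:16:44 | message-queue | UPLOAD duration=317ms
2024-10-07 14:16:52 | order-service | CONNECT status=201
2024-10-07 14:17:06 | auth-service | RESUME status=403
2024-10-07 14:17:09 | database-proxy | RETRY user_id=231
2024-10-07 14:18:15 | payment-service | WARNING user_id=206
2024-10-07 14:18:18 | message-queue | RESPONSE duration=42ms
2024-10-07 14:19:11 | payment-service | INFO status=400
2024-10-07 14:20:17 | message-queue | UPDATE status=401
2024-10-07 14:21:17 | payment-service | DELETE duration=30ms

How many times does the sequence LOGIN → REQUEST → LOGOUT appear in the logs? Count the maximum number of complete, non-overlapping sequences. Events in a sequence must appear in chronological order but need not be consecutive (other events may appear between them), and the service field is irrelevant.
2

To count sequences:

1. Look for pattern: LOGIN → REQUEST → LOGOUT
2. Greedily scan the log in chronological order, matching each sequence element in turn (ignoring service)
3. Each time the full pattern completes, increment the count and restart matching from the next event
4. Complete non-overlapping sequences found: 2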